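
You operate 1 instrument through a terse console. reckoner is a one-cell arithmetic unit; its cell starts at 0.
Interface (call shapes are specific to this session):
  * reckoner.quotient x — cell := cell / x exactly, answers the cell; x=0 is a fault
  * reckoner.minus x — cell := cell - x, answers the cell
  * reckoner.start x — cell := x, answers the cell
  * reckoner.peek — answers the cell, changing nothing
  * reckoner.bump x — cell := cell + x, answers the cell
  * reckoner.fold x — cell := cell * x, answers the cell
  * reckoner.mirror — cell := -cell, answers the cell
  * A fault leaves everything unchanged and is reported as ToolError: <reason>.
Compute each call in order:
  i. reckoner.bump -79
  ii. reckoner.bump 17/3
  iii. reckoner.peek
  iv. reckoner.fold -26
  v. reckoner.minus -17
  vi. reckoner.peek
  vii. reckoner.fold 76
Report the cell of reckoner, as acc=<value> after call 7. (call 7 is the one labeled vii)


Answer: acc=438596/3

Derivation:
~$ reckoner.bump x: -79
  -79
~$ reckoner.bump x: 17/3
  -220/3
~$ reckoner.peek
  -220/3
~$ reckoner.fold x: -26
  5720/3
~$ reckoner.minus x: -17
  5771/3
~$ reckoner.peek
  5771/3
~$ reckoner.fold x: 76
  438596/3


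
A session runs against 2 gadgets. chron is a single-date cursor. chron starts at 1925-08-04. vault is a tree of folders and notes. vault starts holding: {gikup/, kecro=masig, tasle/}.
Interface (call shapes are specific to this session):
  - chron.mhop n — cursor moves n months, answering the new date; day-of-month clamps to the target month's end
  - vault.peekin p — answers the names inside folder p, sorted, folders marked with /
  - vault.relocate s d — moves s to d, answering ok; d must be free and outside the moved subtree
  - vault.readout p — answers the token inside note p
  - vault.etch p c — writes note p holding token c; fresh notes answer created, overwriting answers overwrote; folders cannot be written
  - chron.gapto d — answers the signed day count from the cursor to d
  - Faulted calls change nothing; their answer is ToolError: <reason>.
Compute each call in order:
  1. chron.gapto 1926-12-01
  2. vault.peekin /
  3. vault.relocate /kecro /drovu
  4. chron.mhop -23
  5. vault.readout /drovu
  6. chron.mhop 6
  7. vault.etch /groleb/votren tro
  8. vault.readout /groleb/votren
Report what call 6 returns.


// gapto(d: 1926-12-01) -> 484
// peekin(p: /) -> [gikup/, kecro, tasle/]
// relocate(s: /kecro, d: /drovu) -> ok
// mhop(n: -23) -> 1923-09-04
// readout(p: /drovu) -> masig
// mhop(n: 6) -> 1924-03-04
// etch(p: /groleb/votren, c: tro) -> ToolError: no parent
// readout(p: /groleb/votren) -> ToolError: not found

Answer: 1924-03-04


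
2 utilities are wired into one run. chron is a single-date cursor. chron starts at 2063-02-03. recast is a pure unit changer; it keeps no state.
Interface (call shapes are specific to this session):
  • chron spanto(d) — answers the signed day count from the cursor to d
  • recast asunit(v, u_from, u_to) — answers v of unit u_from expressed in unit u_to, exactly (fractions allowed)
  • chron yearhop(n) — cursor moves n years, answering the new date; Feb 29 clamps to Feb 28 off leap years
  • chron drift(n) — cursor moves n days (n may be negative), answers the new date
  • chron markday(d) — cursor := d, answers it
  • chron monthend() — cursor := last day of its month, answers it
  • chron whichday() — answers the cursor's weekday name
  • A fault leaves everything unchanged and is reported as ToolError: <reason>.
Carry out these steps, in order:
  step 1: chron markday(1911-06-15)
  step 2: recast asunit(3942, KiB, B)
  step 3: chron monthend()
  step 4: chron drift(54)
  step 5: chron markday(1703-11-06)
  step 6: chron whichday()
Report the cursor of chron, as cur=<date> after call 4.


Answer: cur=1911-08-23

Derivation:
Act: chron markday[d=1911-06-15]
Obs: 1911-06-15
Act: recast asunit[v=3942; u_from=KiB; u_to=B]
Obs: 4036608
Act: chron monthend[]
Obs: 1911-06-30
Act: chron drift[n=54]
Obs: 1911-08-23
Act: chron markday[d=1703-11-06]
Obs: 1703-11-06
Act: chron whichday[]
Obs: Tuesday


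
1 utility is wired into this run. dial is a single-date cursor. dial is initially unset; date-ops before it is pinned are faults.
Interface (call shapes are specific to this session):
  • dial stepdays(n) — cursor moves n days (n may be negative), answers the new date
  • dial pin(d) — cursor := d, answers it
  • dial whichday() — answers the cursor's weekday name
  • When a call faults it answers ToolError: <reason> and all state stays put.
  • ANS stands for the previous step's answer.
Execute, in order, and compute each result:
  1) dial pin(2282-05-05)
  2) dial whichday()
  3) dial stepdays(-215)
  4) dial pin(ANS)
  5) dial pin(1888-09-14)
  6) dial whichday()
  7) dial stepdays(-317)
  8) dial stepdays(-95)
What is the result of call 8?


# 1. dial pin(d='2282-05-05') -> 2282-05-05
# 2. dial whichday() -> Friday
# 3. dial stepdays(n='-215') -> 2281-10-02
# 4. dial pin(d='ANS') -> 2281-10-02
# 5. dial pin(d='1888-09-14') -> 1888-09-14
# 6. dial whichday() -> Friday
# 7. dial stepdays(n='-317') -> 1887-11-02
# 8. dial stepdays(n='-95') -> 1887-07-30

Answer: 1887-07-30


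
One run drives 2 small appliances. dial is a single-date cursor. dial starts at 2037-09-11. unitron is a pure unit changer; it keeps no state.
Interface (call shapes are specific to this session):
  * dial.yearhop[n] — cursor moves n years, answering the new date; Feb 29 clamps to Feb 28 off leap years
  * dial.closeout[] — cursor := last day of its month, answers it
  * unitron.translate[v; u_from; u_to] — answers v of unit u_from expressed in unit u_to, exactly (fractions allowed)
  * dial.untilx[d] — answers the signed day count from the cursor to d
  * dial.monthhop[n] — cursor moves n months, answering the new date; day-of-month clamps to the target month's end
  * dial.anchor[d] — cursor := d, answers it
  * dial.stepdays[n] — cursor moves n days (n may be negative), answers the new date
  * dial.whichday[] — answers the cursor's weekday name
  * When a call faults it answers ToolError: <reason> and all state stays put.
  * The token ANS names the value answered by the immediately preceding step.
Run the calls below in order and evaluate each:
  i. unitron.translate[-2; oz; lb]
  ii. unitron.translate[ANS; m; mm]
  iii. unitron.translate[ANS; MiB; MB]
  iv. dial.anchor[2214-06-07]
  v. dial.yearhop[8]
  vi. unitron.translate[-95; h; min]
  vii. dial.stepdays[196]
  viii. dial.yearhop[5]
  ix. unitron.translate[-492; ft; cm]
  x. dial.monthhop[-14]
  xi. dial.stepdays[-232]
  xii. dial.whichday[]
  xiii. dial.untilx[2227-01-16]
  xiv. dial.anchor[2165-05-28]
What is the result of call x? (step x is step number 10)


Answer: 2226-10-20

Derivation:
I run translate passing v=-2, u_from=oz, u_to=lb, and get -1/8.
I run translate passing v=ANS, u_from=m, u_to=mm, giving -125.
Using translate passing v=ANS, u_from=MiB, u_to=MB, → -16384/125.
Now I run anchor passing d=2214-06-07, and get 2214-06-07.
Calling yearhop passing n=8, which returns 2222-06-07.
Invoking translate passing v=-95, u_from=h, u_to=min: -5700.
I try stepdays passing n=196, — result: 2222-12-20.
Invoking yearhop passing n=5, → 2227-12-20.
I invoke translate passing v=-492, u_from=ft, u_to=cm, yielding -374904/25.
Then monthhop passing n=-14, yielding 2226-10-20.
I try stepdays passing n=-232, → 2226-03-02.
Invoking whichday, and see Thursday.
Then untilx passing d=2227-01-16, → 320.
I invoke anchor passing d=2165-05-28, → 2165-05-28.


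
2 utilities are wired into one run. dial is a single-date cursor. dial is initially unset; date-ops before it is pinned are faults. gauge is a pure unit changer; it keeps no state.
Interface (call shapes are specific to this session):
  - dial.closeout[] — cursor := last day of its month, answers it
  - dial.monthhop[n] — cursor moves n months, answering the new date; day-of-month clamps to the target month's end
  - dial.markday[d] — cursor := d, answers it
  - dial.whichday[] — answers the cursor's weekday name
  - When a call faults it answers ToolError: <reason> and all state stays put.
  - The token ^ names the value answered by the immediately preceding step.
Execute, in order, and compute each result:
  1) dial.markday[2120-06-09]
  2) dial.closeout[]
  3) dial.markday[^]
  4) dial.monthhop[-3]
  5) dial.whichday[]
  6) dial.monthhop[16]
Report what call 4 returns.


Answer: 2120-03-30

Derivation:
I call dial.markday(d=2120-06-09), — result: 2120-06-09.
Then dial.closeout, which returns 2120-06-30.
Now I run dial.markday(d=^), which returns 2120-06-30.
I call dial.monthhop(n=-3), and get 2120-03-30.
I call dial.whichday(): Saturday.
I try dial.monthhop(n=16), → 2121-07-30.


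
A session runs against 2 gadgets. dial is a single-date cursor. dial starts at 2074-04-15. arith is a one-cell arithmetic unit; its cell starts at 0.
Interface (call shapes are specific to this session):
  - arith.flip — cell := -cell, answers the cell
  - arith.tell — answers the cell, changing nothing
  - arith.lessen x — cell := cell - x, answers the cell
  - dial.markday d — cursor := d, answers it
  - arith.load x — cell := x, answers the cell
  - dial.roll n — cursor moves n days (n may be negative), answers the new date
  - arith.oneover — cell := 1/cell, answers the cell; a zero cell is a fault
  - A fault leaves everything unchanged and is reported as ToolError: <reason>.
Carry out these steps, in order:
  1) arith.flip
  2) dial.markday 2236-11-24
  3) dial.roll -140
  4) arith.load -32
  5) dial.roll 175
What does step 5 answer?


% flip
  0
% markday d: 2236-11-24
  2236-11-24
% roll n: -140
  2236-07-07
% load x: -32
  -32
% roll n: 175
  2236-12-29

Answer: 2236-12-29


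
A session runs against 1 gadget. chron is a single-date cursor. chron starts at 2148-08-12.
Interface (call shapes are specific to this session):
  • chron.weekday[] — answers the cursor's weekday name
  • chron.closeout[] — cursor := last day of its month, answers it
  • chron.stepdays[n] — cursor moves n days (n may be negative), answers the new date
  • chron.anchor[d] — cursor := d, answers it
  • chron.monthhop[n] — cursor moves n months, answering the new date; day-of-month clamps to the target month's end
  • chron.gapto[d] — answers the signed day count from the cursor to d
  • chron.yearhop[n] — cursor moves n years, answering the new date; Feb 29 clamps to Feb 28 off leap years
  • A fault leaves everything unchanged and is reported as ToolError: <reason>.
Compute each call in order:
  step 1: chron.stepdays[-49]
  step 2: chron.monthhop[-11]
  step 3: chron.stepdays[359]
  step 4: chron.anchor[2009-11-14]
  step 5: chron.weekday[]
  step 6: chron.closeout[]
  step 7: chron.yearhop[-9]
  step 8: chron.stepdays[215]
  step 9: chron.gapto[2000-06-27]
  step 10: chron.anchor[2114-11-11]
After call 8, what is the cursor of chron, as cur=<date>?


;; chron.stepdays(n=-49) : 2148-06-24
;; chron.monthhop(n=-11) : 2147-07-24
;; chron.stepdays(n=359) : 2148-07-17
;; chron.anchor(d=2009-11-14) : 2009-11-14
;; chron.weekday() : Saturday
;; chron.closeout() : 2009-11-30
;; chron.yearhop(n=-9) : 2000-11-30
;; chron.stepdays(n=215) : 2001-07-03
;; chron.gapto(d=2000-06-27) : -371
;; chron.anchor(d=2114-11-11) : 2114-11-11

Answer: cur=2001-07-03


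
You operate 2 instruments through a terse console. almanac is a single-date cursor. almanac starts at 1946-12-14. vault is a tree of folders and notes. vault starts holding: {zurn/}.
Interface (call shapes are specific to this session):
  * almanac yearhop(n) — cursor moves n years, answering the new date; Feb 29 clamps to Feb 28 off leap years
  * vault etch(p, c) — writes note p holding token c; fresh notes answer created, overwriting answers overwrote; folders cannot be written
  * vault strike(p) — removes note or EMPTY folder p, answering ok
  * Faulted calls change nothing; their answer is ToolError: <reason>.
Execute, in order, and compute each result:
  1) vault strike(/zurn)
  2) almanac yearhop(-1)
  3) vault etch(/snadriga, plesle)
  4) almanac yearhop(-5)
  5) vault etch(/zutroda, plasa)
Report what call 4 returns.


Answer: 1940-12-14

Derivation:
;; vault strike(/zurn) -> ok
;; almanac yearhop(-1) -> 1945-12-14
;; vault etch(/snadriga, plesle) -> created
;; almanac yearhop(-5) -> 1940-12-14
;; vault etch(/zutroda, plasa) -> created


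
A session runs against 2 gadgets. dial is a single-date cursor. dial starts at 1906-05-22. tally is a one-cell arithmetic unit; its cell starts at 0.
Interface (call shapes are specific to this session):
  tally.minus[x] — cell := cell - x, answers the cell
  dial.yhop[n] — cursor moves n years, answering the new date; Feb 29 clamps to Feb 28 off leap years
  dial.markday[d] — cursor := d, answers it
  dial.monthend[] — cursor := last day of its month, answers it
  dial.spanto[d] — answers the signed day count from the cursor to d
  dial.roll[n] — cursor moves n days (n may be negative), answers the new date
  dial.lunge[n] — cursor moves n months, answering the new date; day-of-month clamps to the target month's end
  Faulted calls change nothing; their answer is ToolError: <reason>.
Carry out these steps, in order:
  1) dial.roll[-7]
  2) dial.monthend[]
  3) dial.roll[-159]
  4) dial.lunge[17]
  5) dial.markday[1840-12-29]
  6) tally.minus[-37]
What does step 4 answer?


Act: dial.roll[-7]
Obs: 1906-05-15
Act: dial.monthend[]
Obs: 1906-05-31
Act: dial.roll[-159]
Obs: 1905-12-23
Act: dial.lunge[17]
Obs: 1907-05-23
Act: dial.markday[1840-12-29]
Obs: 1840-12-29
Act: tally.minus[-37]
Obs: 37

Answer: 1907-05-23


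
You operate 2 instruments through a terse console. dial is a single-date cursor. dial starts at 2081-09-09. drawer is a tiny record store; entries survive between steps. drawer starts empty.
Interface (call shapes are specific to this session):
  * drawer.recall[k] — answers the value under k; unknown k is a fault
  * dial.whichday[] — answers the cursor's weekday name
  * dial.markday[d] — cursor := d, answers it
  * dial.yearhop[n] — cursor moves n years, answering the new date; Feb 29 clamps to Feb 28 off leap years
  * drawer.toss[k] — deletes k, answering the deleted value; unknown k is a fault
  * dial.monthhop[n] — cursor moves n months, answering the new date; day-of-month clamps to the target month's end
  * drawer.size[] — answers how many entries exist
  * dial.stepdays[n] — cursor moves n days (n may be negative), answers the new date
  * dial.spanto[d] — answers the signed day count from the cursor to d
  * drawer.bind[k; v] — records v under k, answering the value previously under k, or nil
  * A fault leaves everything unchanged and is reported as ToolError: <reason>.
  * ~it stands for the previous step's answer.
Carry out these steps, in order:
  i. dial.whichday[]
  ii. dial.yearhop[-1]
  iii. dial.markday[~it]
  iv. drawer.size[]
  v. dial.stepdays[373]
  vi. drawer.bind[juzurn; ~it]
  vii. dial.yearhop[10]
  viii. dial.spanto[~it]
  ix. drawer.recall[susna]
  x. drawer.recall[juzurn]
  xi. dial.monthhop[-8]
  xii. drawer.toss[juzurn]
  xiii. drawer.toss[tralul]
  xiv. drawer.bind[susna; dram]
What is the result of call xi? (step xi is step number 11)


Answer: 2091-01-17

Derivation:
[in] dial.whichday
:: Tuesday
[in] dial.yearhop n='-1'
:: 2080-09-09
[in] dial.markday d='~it'
:: 2080-09-09
[in] drawer.size
:: 0
[in] dial.stepdays n='373'
:: 2081-09-17
[in] drawer.bind k='juzurn' v='~it'
:: nil
[in] dial.yearhop n='10'
:: 2091-09-17
[in] dial.spanto d='~it'
:: 0
[in] drawer.recall k='susna'
:: ToolError: no such key susna
[in] drawer.recall k='juzurn'
:: 2081-09-17
[in] dial.monthhop n='-8'
:: 2091-01-17
[in] drawer.toss k='juzurn'
:: 2081-09-17
[in] drawer.toss k='tralul'
:: ToolError: no such key tralul
[in] drawer.bind k='susna' v='dram'
:: nil


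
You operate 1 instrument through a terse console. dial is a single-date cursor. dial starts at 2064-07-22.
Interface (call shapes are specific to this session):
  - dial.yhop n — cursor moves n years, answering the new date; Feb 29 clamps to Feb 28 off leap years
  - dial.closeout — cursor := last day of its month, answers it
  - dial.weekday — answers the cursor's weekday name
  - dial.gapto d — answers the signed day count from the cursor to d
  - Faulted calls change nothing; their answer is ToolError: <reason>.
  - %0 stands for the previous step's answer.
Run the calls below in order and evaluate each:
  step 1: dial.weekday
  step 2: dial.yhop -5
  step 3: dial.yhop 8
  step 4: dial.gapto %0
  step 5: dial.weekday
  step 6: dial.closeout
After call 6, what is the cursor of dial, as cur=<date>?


Answer: cur=2067-07-31

Derivation:
Invoking dial.weekday(), yielding Tuesday.
Now I run dial.yhop using n='-5', → 2059-07-22.
I try dial.yhop using n='8', → 2067-07-22.
I run dial.gapto using d='%0', — result: 0.
I use dial.weekday(), giving Friday.
Using dial.closeout(), and see 2067-07-31.


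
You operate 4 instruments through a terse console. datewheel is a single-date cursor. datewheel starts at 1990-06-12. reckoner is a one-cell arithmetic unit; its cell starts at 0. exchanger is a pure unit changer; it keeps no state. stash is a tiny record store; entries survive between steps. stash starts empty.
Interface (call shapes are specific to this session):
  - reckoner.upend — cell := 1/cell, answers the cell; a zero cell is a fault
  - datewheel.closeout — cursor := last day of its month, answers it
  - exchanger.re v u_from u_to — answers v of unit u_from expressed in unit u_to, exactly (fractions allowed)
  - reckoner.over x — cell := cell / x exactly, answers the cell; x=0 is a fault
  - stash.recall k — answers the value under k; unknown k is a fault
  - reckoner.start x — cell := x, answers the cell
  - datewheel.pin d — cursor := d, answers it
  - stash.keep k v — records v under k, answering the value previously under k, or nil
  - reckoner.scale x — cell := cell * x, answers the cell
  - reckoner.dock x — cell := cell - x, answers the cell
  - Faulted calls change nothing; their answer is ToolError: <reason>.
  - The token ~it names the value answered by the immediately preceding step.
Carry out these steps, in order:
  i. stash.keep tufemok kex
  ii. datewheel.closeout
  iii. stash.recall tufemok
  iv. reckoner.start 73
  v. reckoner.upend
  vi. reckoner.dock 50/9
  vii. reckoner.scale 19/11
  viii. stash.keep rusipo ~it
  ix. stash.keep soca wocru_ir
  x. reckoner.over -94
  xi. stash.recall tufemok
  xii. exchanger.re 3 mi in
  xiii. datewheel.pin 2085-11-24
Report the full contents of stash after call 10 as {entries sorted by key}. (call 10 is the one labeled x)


I call keep with k: tufemok, v: kex, and get nil.
I invoke closeout(), and observe 1990-06-30.
I use recall with k: tufemok, and get kex.
Using start with x: 73, yielding 73.
Using upend, → 1/73.
Now I run dock with x: 50/9, — result: -3641/657.
Then scale with x: 19/11, and get -6289/657.
I run keep with k: rusipo, v: ~it, and see nil.
Then keep with k: soca, v: wocru_ir, — result: nil.
Using over with x: -94, and see 6289/61758.
I use recall with k: tufemok, and see kex.
Using re with v: 3, u_from: mi, u_to: in, — result: 190080.
Next I call pin with d: 2085-11-24, which returns 2085-11-24.

Answer: {rusipo=-6289/657, soca=wocru_ir, tufemok=kex}


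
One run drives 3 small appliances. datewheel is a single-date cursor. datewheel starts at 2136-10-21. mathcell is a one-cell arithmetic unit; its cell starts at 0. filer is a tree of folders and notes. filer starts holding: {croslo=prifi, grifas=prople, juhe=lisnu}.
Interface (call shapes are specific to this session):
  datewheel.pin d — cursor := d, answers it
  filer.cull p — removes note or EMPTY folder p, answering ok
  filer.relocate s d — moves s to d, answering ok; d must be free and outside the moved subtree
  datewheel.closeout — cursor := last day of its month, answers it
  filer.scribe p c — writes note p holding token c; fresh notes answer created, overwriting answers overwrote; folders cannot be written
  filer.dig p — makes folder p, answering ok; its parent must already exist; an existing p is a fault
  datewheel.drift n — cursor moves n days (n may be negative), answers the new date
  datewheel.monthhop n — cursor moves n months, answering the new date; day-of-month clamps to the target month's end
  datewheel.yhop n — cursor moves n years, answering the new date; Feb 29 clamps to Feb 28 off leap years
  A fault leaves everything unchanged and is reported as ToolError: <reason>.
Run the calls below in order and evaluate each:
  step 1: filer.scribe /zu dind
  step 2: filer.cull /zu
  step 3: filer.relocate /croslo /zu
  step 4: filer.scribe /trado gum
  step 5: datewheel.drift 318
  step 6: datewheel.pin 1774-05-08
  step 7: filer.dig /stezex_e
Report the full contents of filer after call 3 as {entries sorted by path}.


I invoke scribe passing p→/zu, c→dind, giving created.
Next I call cull passing p→/zu: ok.
I call relocate passing s→/croslo, d→/zu, which returns ok.
I call scribe passing p→/trado, c→gum, yielding created.
Now I run drift passing n→318, and see 2137-09-04.
Invoking pin passing d→1774-05-08, yielding 1774-05-08.
I run dig passing p→/stezex_e, — result: ok.

Answer: {grifas=prople, juhe=lisnu, zu=prifi}


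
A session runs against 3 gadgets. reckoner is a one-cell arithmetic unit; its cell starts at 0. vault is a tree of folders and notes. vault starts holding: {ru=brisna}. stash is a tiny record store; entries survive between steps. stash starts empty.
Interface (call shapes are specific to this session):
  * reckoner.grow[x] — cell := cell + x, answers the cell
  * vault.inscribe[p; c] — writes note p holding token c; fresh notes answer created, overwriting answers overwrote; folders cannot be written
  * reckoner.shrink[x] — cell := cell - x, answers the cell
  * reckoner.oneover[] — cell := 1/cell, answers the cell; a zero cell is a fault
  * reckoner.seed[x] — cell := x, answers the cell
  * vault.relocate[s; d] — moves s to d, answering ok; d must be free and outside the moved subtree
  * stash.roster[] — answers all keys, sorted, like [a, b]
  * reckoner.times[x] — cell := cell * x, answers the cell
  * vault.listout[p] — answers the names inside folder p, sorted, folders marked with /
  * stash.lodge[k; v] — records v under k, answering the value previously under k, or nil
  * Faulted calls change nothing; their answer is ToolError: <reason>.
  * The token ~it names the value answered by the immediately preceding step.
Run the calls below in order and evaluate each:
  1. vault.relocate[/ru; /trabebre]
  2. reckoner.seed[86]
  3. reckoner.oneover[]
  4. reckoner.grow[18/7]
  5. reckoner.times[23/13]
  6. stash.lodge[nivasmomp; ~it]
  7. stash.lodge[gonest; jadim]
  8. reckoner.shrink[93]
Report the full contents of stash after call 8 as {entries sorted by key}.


Answer: {gonest=jadim, nivasmomp=35765/7826}

Derivation:
% vault.relocate s: /ru d: /trabebre
  ok
% reckoner.seed x: 86
  86
% reckoner.oneover
  1/86
% reckoner.grow x: 18/7
  1555/602
% reckoner.times x: 23/13
  35765/7826
% stash.lodge k: nivasmomp v: ~it
  nil
% stash.lodge k: gonest v: jadim
  nil
% reckoner.shrink x: 93
  -692053/7826


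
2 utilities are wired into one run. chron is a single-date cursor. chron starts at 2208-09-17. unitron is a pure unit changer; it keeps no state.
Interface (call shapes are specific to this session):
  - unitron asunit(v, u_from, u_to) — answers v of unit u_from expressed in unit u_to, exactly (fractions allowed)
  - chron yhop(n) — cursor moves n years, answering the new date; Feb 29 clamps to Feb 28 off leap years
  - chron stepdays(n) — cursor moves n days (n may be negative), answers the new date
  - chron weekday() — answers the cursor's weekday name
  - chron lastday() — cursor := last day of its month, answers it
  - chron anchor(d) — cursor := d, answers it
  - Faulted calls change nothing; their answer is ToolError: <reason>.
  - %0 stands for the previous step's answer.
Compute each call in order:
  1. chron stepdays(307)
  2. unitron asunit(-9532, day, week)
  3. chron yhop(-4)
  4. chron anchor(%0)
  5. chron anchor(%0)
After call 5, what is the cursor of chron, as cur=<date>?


==> chron stepdays(n=307)
<== 2209-07-21
==> unitron asunit(v=-9532, u_from=day, u_to=week)
<== -9532/7
==> chron yhop(n=-4)
<== 2205-07-21
==> chron anchor(d=%0)
<== 2205-07-21
==> chron anchor(d=%0)
<== 2205-07-21

Answer: cur=2205-07-21


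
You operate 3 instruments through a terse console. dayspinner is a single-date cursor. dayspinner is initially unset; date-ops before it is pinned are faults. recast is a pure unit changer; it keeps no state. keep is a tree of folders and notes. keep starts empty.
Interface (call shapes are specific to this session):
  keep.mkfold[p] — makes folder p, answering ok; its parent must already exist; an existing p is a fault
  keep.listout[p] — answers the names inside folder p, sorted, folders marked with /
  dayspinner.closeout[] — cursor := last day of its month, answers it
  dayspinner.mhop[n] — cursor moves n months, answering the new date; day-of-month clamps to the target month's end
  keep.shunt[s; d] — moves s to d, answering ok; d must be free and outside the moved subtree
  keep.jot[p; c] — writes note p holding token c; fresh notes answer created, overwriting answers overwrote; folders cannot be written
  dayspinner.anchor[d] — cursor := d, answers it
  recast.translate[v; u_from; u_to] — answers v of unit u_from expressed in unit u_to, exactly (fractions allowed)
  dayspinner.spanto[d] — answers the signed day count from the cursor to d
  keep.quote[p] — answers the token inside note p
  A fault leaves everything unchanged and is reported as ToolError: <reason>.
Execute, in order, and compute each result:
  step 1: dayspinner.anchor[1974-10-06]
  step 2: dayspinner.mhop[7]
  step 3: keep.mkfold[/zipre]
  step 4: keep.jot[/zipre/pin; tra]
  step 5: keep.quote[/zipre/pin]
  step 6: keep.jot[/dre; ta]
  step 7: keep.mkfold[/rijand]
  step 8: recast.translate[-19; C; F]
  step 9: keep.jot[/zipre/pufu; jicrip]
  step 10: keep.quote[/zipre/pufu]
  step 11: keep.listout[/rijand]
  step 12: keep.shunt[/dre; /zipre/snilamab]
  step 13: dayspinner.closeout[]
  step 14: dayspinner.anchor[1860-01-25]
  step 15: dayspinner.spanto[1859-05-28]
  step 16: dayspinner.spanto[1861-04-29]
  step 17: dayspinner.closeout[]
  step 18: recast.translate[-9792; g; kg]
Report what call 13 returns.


Do: dayspinner.anchor[1974-10-06]
See: 1974-10-06
Do: dayspinner.mhop[7]
See: 1975-05-06
Do: keep.mkfold[/zipre]
See: ok
Do: keep.jot[/zipre/pin; tra]
See: created
Do: keep.quote[/zipre/pin]
See: tra
Do: keep.jot[/dre; ta]
See: created
Do: keep.mkfold[/rijand]
See: ok
Do: recast.translate[-19; C; F]
See: -11/5
Do: keep.jot[/zipre/pufu; jicrip]
See: created
Do: keep.quote[/zipre/pufu]
See: jicrip
Do: keep.listout[/rijand]
See: []
Do: keep.shunt[/dre; /zipre/snilamab]
See: ok
Do: dayspinner.closeout[]
See: 1975-05-31
Do: dayspinner.anchor[1860-01-25]
See: 1860-01-25
Do: dayspinner.spanto[1859-05-28]
See: -242
Do: dayspinner.spanto[1861-04-29]
See: 460
Do: dayspinner.closeout[]
See: 1860-01-31
Do: recast.translate[-9792; g; kg]
See: -1224/125

Answer: 1975-05-31


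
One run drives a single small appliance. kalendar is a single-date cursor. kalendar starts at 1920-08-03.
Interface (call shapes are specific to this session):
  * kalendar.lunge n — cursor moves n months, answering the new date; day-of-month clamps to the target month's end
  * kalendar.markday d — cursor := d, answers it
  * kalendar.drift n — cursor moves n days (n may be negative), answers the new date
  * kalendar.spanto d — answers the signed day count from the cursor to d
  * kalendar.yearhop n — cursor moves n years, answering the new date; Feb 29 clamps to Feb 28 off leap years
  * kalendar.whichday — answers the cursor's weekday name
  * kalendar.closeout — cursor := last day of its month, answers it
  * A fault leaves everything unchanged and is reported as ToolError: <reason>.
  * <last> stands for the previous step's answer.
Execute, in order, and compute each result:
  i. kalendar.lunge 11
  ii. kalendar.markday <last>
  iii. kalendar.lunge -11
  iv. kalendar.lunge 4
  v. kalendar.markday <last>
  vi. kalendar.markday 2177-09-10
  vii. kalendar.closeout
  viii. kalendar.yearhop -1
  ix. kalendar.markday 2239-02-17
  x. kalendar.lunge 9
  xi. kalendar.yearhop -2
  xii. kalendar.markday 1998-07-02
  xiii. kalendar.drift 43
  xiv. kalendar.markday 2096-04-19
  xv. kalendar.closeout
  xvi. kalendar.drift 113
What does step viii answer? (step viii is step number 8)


·→ lunge(n→11)
·← 1921-07-03
·→ markday(d→<last>)
·← 1921-07-03
·→ lunge(n→-11)
·← 1920-08-03
·→ lunge(n→4)
·← 1920-12-03
·→ markday(d→<last>)
·← 1920-12-03
·→ markday(d→2177-09-10)
·← 2177-09-10
·→ closeout()
·← 2177-09-30
·→ yearhop(n→-1)
·← 2176-09-30
·→ markday(d→2239-02-17)
·← 2239-02-17
·→ lunge(n→9)
·← 2239-11-17
·→ yearhop(n→-2)
·← 2237-11-17
·→ markday(d→1998-07-02)
·← 1998-07-02
·→ drift(n→43)
·← 1998-08-14
·→ markday(d→2096-04-19)
·← 2096-04-19
·→ closeout()
·← 2096-04-30
·→ drift(n→113)
·← 2096-08-21

Answer: 2176-09-30


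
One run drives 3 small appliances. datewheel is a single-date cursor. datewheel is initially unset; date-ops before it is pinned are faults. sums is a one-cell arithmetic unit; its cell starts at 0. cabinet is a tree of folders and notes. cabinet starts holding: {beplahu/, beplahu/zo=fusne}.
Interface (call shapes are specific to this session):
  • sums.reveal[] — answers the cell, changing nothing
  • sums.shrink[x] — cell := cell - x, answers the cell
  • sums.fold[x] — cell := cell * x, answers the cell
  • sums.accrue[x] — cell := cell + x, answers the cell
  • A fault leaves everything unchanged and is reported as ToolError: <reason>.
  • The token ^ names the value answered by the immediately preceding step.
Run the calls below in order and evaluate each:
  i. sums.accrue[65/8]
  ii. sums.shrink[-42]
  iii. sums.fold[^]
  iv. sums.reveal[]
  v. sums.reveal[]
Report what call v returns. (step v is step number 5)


Answer: 160801/64

Derivation:
! 1. sums.accrue(x→65/8) ~> 65/8
! 2. sums.shrink(x→-42) ~> 401/8
! 3. sums.fold(x→^) ~> 160801/64
! 4. sums.reveal() ~> 160801/64
! 5. sums.reveal() ~> 160801/64


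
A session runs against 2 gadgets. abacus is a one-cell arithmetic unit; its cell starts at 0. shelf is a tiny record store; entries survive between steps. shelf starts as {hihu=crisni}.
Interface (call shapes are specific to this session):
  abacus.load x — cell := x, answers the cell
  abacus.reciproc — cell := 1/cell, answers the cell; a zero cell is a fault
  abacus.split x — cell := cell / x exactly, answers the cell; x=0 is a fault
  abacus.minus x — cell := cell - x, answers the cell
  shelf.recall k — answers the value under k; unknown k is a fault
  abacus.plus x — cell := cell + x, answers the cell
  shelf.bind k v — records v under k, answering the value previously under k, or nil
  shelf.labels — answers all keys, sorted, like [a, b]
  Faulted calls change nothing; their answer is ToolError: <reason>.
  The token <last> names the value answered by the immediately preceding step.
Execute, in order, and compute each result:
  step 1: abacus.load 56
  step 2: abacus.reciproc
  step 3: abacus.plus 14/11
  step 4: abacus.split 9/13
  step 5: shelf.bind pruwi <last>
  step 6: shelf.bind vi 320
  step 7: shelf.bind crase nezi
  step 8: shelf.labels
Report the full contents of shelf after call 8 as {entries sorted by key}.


==> abacus.load(x: 56)
<== 56
==> abacus.reciproc()
<== 1/56
==> abacus.plus(x: 14/11)
<== 795/616
==> abacus.split(x: 9/13)
<== 3445/1848
==> shelf.bind(k: pruwi, v: <last>)
<== nil
==> shelf.bind(k: vi, v: 320)
<== nil
==> shelf.bind(k: crase, v: nezi)
<== nil
==> shelf.labels()
<== [crase, hihu, pruwi, vi]

Answer: {crase=nezi, hihu=crisni, pruwi=3445/1848, vi=320}


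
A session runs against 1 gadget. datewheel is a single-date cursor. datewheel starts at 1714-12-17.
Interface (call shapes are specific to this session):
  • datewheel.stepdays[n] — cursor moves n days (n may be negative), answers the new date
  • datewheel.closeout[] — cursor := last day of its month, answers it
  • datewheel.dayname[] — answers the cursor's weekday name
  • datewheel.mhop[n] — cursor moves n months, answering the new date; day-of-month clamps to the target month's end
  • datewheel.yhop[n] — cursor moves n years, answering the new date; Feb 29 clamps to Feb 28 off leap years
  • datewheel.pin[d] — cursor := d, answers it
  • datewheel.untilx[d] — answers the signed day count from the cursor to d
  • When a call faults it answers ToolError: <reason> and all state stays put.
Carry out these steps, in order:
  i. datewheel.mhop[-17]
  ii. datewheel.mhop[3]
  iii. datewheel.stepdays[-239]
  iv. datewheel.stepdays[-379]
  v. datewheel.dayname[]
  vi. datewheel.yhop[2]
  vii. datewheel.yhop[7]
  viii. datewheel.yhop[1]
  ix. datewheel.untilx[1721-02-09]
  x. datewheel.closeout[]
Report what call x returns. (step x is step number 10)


Answer: 1722-02-28

Derivation:
% 1. mhop(-17) => 1713-07-17
% 2. mhop(3) => 1713-10-17
% 3. stepdays(-239) => 1713-02-20
% 4. stepdays(-379) => 1712-02-07
% 5. dayname() => Sunday
% 6. yhop(2) => 1714-02-07
% 7. yhop(7) => 1721-02-07
% 8. yhop(1) => 1722-02-07
% 9. untilx(1721-02-09) => -363
% 10. closeout() => 1722-02-28


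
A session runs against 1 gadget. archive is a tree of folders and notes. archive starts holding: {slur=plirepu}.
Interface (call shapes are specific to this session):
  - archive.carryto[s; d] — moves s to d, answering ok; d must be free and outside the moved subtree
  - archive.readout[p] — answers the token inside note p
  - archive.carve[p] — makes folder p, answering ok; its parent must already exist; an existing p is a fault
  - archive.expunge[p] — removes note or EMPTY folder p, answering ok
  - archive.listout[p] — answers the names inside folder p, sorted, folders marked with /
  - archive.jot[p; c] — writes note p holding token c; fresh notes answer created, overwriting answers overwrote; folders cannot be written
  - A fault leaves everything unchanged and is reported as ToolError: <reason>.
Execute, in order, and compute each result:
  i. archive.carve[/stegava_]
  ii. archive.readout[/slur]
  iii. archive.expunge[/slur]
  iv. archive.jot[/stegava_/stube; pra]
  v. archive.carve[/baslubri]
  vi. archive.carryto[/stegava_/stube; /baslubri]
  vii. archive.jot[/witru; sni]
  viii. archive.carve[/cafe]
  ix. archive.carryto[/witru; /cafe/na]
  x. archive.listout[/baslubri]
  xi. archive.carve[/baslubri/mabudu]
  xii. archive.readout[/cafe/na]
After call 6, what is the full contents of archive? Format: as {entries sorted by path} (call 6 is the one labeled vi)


==> archive.carve(p=/stegava_)
<== ok
==> archive.readout(p=/slur)
<== plirepu
==> archive.expunge(p=/slur)
<== ok
==> archive.jot(p=/stegava_/stube, c=pra)
<== created
==> archive.carve(p=/baslubri)
<== ok
==> archive.carryto(s=/stegava_/stube, d=/baslubri)
<== ToolError: exists
==> archive.jot(p=/witru, c=sni)
<== created
==> archive.carve(p=/cafe)
<== ok
==> archive.carryto(s=/witru, d=/cafe/na)
<== ok
==> archive.listout(p=/baslubri)
<== []
==> archive.carve(p=/baslubri/mabudu)
<== ok
==> archive.readout(p=/cafe/na)
<== sni

Answer: {baslubri/, stegava_/, stegava_/stube=pra}


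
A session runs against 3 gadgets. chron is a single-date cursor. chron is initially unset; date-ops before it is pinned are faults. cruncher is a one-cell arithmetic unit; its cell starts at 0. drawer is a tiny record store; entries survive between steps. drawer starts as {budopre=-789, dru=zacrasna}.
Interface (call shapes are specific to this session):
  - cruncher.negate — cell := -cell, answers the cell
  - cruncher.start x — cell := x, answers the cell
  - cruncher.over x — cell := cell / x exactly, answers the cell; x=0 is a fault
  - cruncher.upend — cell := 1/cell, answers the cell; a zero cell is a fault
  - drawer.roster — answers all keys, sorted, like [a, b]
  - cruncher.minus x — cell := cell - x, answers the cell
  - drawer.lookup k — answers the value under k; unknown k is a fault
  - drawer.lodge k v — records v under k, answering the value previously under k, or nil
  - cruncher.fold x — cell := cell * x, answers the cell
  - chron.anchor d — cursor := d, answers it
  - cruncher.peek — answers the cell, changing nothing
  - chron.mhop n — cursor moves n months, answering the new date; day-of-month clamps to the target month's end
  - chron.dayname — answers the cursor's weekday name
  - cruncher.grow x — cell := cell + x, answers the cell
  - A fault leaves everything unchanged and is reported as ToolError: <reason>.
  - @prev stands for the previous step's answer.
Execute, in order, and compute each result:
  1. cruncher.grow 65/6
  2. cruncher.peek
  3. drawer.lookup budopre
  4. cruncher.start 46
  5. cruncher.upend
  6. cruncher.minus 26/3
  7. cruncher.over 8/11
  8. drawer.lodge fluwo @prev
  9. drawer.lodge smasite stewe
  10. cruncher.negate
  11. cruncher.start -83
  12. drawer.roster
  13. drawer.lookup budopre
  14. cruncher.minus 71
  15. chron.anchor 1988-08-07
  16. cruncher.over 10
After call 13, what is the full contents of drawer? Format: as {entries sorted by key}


Answer: {budopre=-789, dru=zacrasna, fluwo=-13123/1104, smasite=stewe}

Derivation:
→ grow(x→65/6)
← 65/6
→ peek()
← 65/6
→ lookup(k→budopre)
← -789
→ start(x→46)
← 46
→ upend()
← 1/46
→ minus(x→26/3)
← -1193/138
→ over(x→8/11)
← -13123/1104
→ lodge(k→fluwo, v→@prev)
← nil
→ lodge(k→smasite, v→stewe)
← nil
→ negate()
← 13123/1104
→ start(x→-83)
← -83
→ roster()
← [budopre, dru, fluwo, smasite]
→ lookup(k→budopre)
← -789
→ minus(x→71)
← -154
→ anchor(d→1988-08-07)
← 1988-08-07
→ over(x→10)
← -77/5


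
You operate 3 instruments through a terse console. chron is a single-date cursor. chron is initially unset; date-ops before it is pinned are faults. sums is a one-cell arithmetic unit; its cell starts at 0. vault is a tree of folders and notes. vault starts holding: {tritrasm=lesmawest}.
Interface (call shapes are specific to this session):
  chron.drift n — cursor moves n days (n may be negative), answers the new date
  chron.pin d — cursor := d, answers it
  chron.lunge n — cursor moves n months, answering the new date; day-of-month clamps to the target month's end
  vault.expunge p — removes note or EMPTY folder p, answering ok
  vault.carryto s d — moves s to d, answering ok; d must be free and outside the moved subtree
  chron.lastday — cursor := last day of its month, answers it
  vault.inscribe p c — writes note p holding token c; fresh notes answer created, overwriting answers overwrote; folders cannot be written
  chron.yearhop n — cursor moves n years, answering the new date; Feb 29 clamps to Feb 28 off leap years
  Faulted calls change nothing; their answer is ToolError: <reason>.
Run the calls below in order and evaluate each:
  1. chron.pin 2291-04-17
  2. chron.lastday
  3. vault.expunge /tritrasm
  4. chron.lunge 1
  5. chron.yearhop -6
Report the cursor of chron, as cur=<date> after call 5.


Answer: cur=2285-05-30

Derivation:
Do: chron.pin[d='2291-04-17']
See: 2291-04-17
Do: chron.lastday[]
See: 2291-04-30
Do: vault.expunge[p='/tritrasm']
See: ok
Do: chron.lunge[n='1']
See: 2291-05-30
Do: chron.yearhop[n='-6']
See: 2285-05-30


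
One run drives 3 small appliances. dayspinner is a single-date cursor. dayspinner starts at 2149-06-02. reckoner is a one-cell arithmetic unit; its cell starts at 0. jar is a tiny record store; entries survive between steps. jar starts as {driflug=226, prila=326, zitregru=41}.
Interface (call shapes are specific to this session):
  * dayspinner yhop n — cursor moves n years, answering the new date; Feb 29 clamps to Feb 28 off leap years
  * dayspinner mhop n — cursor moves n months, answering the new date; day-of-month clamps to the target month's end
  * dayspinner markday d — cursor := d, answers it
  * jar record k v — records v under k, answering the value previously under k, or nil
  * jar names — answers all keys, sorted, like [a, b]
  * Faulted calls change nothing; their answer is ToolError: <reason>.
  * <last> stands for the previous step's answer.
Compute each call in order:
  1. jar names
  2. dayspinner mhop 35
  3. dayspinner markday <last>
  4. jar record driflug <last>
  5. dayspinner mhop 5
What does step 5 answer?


# 1. jar names() == [driflug, prila, zitregru]
# 2. dayspinner mhop(n=35) == 2152-05-02
# 3. dayspinner markday(d=<last>) == 2152-05-02
# 4. jar record(k=driflug, v=<last>) == 226
# 5. dayspinner mhop(n=5) == 2152-10-02

Answer: 2152-10-02
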